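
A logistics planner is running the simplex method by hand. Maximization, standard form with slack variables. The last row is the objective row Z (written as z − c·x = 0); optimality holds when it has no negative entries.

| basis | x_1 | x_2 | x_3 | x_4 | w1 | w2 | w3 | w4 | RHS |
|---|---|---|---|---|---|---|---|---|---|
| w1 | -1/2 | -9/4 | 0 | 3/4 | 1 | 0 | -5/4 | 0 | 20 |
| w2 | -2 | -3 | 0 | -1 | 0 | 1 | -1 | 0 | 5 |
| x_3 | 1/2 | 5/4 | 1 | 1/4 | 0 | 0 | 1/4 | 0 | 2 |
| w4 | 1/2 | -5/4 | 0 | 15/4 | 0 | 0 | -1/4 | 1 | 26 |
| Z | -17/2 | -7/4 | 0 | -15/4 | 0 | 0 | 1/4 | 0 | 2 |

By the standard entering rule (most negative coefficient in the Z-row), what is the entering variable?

Negative Z-row entries: x_1: -17/2, x_2: -7/4, x_4: -15/4.
The most negative is -17/2 in column x_1, so x_1 enters.

x_1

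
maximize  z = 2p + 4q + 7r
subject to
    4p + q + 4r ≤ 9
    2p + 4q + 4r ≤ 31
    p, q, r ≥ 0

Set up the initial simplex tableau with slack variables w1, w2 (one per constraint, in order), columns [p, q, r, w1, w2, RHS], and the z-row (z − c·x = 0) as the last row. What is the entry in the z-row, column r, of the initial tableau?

-7

The z-row carries the negated objective coefficients: the r entry is -7.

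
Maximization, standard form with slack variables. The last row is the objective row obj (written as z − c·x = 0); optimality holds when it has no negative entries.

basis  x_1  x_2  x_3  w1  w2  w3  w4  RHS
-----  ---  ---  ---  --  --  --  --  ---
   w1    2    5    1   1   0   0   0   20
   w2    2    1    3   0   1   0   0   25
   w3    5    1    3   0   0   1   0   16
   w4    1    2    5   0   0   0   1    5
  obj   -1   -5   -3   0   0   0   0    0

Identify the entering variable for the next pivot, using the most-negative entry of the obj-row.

x_2

Negative obj-row entries: x_1: -1, x_2: -5, x_3: -3.
The most negative is -5 in column x_2, so x_2 enters.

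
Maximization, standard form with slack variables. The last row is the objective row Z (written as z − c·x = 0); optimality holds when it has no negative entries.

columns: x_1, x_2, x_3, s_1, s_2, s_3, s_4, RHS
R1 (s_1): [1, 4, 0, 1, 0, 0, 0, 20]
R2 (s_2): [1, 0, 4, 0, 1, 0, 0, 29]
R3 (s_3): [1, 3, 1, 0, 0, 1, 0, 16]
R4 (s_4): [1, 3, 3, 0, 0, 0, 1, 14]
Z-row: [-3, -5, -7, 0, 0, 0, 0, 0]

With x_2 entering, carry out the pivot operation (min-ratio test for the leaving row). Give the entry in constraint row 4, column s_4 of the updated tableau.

1/3

Ratio test on column x_2 — row 1: 20/4 = 5; row 2: entry 0 ≤ 0; row 3: 16/3 = 16/3; row 4: 14/3 = 14/3. Minimum is 14/3 at row 4 (s_4 leaves); pivot element 3.
Divide row 4 by 3; eliminate column x_2 from the other rows.
In the new row 4, the s_4 entry is the old entry divided by the pivot: 1/3 = 1/3.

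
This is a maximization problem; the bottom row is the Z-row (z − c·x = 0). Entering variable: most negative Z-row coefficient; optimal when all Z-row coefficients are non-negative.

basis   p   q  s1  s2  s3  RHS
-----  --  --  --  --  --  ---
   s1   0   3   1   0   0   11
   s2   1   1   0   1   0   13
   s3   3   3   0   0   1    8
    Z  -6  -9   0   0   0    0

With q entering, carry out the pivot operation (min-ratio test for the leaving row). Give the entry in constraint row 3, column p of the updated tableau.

Ratio test on column q — row 1: 11/3 = 11/3; row 2: 13/1 = 13; row 3: 8/3 = 8/3. Minimum is 8/3 at row 3 (s3 leaves); pivot element 3.
Divide row 3 by 3; eliminate column q from the other rows.
In the new row 3, the p entry is the old entry divided by the pivot: 3/3 = 1.

1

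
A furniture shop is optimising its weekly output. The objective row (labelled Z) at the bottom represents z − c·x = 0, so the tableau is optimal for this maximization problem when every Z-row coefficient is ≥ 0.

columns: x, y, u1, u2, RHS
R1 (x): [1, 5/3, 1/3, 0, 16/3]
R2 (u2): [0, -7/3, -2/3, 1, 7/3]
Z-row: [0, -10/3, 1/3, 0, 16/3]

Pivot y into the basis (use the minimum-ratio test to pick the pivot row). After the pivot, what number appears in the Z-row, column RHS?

16

Ratio test on column y — row 1: (16/3)/(5/3) = 16/5; row 2: entry -7/3 ≤ 0. Minimum is 16/5 at row 1 (x leaves); pivot element 5/3.
Divide row 1 by 5/3; eliminate column y from the other rows.
Z-row update in column RHS: 16/3 − (-10/3)·(16/5) = 16.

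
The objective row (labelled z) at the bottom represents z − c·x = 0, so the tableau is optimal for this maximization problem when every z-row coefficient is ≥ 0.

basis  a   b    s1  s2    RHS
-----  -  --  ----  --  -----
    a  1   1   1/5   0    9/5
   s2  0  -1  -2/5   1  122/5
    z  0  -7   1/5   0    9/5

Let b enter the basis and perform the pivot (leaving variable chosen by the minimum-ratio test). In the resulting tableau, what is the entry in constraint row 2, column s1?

Ratio test on column b — row 1: (9/5)/1 = 9/5; row 2: entry -1 ≤ 0. Minimum is 9/5 at row 1 (a leaves); pivot element 1.
Divide row 1 by 1; eliminate column b from the other rows.
Row 2 update in column s1: -2/5 − (-1)·(1/5) = -1/5.

-1/5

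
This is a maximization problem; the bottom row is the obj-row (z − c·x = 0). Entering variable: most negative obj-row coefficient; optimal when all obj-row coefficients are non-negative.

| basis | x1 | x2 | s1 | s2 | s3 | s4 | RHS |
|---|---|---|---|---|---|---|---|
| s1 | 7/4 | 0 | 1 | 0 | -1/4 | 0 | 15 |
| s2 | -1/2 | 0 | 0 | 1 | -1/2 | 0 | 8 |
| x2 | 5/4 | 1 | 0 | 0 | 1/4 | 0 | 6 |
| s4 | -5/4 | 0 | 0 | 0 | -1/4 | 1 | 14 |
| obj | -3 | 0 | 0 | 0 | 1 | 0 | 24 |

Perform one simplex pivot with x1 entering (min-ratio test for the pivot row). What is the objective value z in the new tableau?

192/5

Ratio test on column x1 — row 1: 15/(7/4) = 60/7; row 2: entry -1/2 ≤ 0; row 3: 6/(5/4) = 24/5; row 4: entry -5/4 ≤ 0. Minimum is 24/5 at row 3 (x2 leaves); pivot element 5/4.
Pivot on row 3; the obj-row RHS becomes 24 − (-3)·(24/5) = 192/5.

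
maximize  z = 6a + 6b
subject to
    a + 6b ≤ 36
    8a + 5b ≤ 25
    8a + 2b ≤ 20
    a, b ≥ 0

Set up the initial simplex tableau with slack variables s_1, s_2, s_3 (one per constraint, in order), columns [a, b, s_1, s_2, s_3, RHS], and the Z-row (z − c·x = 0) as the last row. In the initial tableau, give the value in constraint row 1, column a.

Constraint 1 has coefficient 1 on a.

1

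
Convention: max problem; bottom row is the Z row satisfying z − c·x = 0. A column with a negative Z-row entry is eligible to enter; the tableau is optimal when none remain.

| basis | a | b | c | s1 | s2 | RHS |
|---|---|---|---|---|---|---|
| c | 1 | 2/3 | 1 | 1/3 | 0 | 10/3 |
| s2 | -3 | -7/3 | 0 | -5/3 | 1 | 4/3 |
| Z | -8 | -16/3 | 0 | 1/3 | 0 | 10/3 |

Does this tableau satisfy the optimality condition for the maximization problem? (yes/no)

no

The Z-row has a negative entry -8 in column a, so it is not optimal.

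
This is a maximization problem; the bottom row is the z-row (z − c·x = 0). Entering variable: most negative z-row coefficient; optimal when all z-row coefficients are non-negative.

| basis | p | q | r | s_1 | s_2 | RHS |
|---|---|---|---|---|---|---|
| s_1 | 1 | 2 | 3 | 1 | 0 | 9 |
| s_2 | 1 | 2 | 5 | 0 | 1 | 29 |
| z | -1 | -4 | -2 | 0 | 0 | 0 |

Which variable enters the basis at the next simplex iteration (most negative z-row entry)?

Negative z-row entries: p: -1, q: -4, r: -2.
The most negative is -4 in column q, so q enters.

q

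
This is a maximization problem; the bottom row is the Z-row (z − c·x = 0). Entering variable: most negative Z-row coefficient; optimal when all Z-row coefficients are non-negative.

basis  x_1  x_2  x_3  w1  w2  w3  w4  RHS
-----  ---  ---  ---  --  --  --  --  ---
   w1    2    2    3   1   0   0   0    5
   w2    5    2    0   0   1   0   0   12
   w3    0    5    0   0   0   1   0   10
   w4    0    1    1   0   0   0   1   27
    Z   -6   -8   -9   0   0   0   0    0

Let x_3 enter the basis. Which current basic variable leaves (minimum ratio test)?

Column x_3 entries and ratios — w1: 5/3 = 5/3; w2: 0 ≤ 0, skip; w3: 0 ≤ 0, skip; w4: 27/1 = 27.
Smallest ratio is 5/3 in the row of w1, so w1 leaves.

w1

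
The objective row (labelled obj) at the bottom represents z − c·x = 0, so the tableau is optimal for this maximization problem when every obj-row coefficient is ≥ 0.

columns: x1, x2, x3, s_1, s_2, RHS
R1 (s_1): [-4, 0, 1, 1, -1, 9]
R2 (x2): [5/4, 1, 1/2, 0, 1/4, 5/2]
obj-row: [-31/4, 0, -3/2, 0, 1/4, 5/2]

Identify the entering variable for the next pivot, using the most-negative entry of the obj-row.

Negative obj-row entries: x1: -31/4, x3: -3/2.
The most negative is -31/4 in column x1, so x1 enters.

x1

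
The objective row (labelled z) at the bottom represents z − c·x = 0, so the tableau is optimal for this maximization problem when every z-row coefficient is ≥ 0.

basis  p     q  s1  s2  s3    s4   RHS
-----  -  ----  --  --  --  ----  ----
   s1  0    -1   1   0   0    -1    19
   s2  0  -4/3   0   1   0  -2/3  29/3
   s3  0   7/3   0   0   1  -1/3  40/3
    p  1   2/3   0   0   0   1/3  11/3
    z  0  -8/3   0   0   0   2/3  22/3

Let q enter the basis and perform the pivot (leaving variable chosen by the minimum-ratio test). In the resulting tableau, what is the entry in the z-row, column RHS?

Ratio test on column q — row 1: entry -1 ≤ 0; row 2: entry -4/3 ≤ 0; row 3: (40/3)/(7/3) = 40/7; row 4: (11/3)/(2/3) = 11/2. Minimum is 11/2 at row 4 (p leaves); pivot element 2/3.
Divide row 4 by 2/3; eliminate column q from the other rows.
z-row update in column RHS: 22/3 − (-8/3)·(11/2) = 22.

22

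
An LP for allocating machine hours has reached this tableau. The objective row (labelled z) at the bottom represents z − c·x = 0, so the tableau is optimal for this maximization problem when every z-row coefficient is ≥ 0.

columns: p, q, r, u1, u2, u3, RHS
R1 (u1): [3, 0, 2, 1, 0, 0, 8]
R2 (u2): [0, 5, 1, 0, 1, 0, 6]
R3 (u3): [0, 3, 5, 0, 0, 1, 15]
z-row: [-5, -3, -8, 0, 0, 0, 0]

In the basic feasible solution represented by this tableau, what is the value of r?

0

r is not in the basis, so in the current basic feasible solution r = 0.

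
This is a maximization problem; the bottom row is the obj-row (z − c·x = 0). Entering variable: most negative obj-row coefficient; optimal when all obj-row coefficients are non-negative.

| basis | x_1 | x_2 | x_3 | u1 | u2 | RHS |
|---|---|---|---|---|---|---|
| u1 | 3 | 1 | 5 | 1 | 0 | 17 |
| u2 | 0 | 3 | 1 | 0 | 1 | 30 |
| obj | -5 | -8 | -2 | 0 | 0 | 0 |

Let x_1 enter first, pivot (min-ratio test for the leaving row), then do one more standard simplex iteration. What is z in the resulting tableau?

Ratio test on column x_1 — row 1: 17/3 = 17/3; row 2: entry 0 ≤ 0. Minimum is 17/3 at row 1 (u1 leaves); pivot element 3.
Pivot on row 1; the obj-row RHS becomes 0 − (-5)·(17/3) = 85/3.
Next entering variable (most negative obj-row entry -19/3): x_2.
Ratio test on column x_2 — row 1: (17/3)/(1/3) = 17; row 2: 30/3 = 10. Minimum is 10 at row 2 (u2 leaves); pivot element 3.
After the second pivot the obj-row RHS is 85/3 − (-19/3)·10 = 275/3.

275/3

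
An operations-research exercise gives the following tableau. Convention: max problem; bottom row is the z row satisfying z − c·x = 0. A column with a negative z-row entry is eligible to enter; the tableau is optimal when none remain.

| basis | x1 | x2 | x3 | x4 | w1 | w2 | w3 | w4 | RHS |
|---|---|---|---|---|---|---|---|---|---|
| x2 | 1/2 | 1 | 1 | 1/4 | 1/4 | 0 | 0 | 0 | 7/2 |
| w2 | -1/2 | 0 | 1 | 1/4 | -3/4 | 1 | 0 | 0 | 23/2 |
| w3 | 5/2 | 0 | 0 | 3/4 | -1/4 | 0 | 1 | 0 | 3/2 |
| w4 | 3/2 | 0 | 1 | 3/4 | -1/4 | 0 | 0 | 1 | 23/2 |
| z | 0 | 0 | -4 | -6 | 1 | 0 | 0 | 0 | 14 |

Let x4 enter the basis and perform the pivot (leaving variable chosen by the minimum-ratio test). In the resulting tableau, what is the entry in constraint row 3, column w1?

-1/3

Ratio test on column x4 — row 1: (7/2)/(1/4) = 14; row 2: (23/2)/(1/4) = 46; row 3: (3/2)/(3/4) = 2; row 4: (23/2)/(3/4) = 46/3. Minimum is 2 at row 3 (w3 leaves); pivot element 3/4.
Divide row 3 by 3/4; eliminate column x4 from the other rows.
In the new row 3, the w1 entry is the old entry divided by the pivot: (-1/4)/(3/4) = -1/3.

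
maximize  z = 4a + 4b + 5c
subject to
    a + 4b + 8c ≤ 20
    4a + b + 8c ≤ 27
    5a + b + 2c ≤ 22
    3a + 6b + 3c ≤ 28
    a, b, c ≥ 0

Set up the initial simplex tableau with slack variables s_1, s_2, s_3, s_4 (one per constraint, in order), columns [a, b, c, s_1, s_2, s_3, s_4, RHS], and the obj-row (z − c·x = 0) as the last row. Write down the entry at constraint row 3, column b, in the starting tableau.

1

Constraint 3 has coefficient 1 on b.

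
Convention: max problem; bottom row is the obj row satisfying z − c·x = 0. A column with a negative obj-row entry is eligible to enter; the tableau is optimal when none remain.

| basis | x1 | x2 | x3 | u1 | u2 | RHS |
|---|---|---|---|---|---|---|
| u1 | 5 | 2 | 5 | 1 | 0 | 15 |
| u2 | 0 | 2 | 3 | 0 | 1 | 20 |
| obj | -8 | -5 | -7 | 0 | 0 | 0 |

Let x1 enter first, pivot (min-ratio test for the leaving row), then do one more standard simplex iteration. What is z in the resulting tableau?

Ratio test on column x1 — row 1: 15/5 = 3; row 2: entry 0 ≤ 0. Minimum is 3 at row 1 (u1 leaves); pivot element 5.
Pivot on row 1; the obj-row RHS becomes 0 − (-8)·3 = 24.
Next entering variable (most negative obj-row entry -9/5): x2.
Ratio test on column x2 — row 1: 3/(2/5) = 15/2; row 2: 20/2 = 10. Minimum is 15/2 at row 1 (x1 leaves); pivot element 2/5.
After the second pivot the obj-row RHS is 24 − (-9/5)·(15/2) = 75/2.

75/2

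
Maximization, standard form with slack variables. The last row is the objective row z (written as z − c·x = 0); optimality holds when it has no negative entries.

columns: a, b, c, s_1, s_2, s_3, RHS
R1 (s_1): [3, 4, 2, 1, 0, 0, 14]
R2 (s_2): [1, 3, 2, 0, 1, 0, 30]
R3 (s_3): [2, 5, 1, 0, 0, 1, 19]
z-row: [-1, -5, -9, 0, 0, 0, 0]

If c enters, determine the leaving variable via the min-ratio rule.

s_1

Column c entries and ratios — s_1: 14/2 = 7; s_2: 30/2 = 15; s_3: 19/1 = 19.
Smallest ratio is 7 in the row of s_1, so s_1 leaves.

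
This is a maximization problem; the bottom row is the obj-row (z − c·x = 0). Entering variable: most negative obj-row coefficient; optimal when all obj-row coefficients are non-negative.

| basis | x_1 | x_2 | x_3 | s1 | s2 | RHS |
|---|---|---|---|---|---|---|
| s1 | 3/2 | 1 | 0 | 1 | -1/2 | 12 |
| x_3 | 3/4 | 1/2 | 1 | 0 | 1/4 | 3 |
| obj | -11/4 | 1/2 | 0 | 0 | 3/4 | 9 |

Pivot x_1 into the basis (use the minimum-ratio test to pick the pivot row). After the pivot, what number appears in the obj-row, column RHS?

Ratio test on column x_1 — row 1: 12/(3/2) = 8; row 2: 3/(3/4) = 4. Minimum is 4 at row 2 (x_3 leaves); pivot element 3/4.
Divide row 2 by 3/4; eliminate column x_1 from the other rows.
obj-row update in column RHS: 9 − (-11/4)·4 = 20.

20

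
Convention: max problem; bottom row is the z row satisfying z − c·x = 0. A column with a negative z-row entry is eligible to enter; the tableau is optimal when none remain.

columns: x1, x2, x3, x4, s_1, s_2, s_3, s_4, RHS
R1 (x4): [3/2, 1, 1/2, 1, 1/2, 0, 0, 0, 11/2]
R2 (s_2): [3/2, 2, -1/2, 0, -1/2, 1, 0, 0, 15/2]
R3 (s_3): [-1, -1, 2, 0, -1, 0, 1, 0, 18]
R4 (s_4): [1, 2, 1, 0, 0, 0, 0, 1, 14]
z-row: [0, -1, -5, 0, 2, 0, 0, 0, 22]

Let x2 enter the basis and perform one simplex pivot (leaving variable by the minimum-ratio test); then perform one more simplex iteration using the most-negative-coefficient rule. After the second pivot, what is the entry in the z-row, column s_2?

Ratio test on column x2 — row 1: (11/2)/1 = 11/2; row 2: (15/2)/2 = 15/4; row 3: entry -1 ≤ 0; row 4: 14/2 = 7. Minimum is 15/4 at row 2 (s_2 leaves); pivot element 2.
Divide row 2 by 2; eliminate column x2 from the other rows.
Second iteration: most negative z-row entry is -21/4 in column x3, so x3 enters.
Ratio test on column x3 — row 1: (7/4)/(3/4) = 7/3; row 2: entry -1/4 ≤ 0; row 3: (87/4)/(7/4) = 87/7; row 4: (13/2)/(3/2) = 13/3. Minimum is 7/3 at row 1 (x4 leaves); pivot element 3/4.
Divide row 1 by 3/4; eliminate column x3 from the other rows.
After both pivots, the entry at the z-row, column s_2 is -3.

-3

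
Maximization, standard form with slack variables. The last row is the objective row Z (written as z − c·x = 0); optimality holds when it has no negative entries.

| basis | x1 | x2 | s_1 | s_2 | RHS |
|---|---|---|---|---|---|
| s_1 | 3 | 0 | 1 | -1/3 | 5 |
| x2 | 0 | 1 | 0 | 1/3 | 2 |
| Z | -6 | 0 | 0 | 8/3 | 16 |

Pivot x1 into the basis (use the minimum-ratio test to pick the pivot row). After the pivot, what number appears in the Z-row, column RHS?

Ratio test on column x1 — row 1: 5/3 = 5/3; row 2: entry 0 ≤ 0. Minimum is 5/3 at row 1 (s_1 leaves); pivot element 3.
Divide row 1 by 3; eliminate column x1 from the other rows.
Z-row update in column RHS: 16 − (-6)·(5/3) = 26.

26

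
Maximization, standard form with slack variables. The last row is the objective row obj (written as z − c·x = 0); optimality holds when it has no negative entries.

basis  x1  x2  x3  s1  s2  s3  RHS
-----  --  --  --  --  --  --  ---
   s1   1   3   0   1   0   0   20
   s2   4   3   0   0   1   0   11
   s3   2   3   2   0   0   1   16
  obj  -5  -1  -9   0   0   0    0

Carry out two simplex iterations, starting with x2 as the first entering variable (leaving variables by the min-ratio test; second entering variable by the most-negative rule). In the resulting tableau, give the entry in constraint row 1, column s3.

Ratio test on column x2 — row 1: 20/3 = 20/3; row 2: 11/3 = 11/3; row 3: 16/3 = 16/3. Minimum is 11/3 at row 2 (s2 leaves); pivot element 3.
Divide row 2 by 3; eliminate column x2 from the other rows.
Second iteration: most negative obj-row entry is -9 in column x3, so x3 enters.
Ratio test on column x3 — row 1: entry 0 ≤ 0; row 2: entry 0 ≤ 0; row 3: 5/2 = 5/2. Minimum is 5/2 at row 3 (s3 leaves); pivot element 2.
Divide row 3 by 2; eliminate column x3 from the other rows.
After both pivots, the entry at constraint row 1, column s3 is 0.

0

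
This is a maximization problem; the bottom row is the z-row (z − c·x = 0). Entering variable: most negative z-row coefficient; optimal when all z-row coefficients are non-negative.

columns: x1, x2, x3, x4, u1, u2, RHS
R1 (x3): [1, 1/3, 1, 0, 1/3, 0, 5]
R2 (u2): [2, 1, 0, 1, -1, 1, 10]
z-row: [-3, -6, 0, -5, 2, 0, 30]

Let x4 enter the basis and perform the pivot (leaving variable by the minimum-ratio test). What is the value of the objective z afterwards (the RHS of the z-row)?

Ratio test on column x4 — row 1: entry 0 ≤ 0; row 2: 10/1 = 10. Minimum is 10 at row 2 (u2 leaves); pivot element 1.
Pivot on row 2; the z-row RHS becomes 30 − (-5)·10 = 80.

80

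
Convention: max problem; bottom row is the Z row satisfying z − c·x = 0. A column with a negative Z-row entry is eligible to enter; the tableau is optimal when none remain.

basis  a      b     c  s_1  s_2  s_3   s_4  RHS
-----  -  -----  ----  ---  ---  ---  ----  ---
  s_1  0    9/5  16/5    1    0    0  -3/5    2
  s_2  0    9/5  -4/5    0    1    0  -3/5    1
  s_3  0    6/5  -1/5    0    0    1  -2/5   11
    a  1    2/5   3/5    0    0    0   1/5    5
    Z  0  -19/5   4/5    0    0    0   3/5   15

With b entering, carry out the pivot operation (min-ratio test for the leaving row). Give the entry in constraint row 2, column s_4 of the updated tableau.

Ratio test on column b — row 1: 2/(9/5) = 10/9; row 2: 1/(9/5) = 5/9; row 3: 11/(6/5) = 55/6; row 4: 5/(2/5) = 25/2. Minimum is 5/9 at row 2 (s_2 leaves); pivot element 9/5.
Divide row 2 by 9/5; eliminate column b from the other rows.
In the new row 2, the s_4 entry is the old entry divided by the pivot: (-3/5)/(9/5) = -1/3.

-1/3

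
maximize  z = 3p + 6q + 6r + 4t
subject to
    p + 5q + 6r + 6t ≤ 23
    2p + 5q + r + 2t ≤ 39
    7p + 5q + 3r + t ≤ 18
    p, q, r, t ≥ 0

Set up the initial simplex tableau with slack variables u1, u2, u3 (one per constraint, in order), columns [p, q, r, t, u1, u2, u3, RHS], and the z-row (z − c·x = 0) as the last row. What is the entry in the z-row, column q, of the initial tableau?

-6

The z-row carries the negated objective coefficients: the q entry is -6.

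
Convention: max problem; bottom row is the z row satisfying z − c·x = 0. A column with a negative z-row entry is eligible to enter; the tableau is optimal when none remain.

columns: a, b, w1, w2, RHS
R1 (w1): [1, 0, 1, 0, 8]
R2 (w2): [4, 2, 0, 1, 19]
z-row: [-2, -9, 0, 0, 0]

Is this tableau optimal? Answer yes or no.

no

The z-row has a negative entry -9 in column b, so it is not optimal.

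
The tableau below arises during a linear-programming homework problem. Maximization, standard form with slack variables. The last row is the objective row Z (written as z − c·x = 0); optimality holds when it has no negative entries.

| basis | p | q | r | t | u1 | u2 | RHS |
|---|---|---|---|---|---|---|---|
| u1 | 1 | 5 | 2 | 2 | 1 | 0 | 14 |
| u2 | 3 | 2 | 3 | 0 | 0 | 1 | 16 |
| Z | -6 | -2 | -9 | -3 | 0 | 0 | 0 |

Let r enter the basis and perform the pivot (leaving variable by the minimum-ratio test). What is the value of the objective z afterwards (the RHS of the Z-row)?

48

Ratio test on column r — row 1: 14/2 = 7; row 2: 16/3 = 16/3. Minimum is 16/3 at row 2 (u2 leaves); pivot element 3.
Pivot on row 2; the Z-row RHS becomes 0 − (-9)·(16/3) = 48.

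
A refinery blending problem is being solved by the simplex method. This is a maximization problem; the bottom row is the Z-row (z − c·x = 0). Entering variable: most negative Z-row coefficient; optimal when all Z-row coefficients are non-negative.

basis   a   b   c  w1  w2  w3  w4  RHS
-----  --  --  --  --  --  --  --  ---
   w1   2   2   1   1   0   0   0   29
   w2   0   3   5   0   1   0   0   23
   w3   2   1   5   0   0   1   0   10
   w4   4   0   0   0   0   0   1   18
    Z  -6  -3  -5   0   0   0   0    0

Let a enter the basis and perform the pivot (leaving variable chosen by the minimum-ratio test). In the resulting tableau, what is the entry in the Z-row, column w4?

3/2

Ratio test on column a — row 1: 29/2 = 29/2; row 2: entry 0 ≤ 0; row 3: 10/2 = 5; row 4: 18/4 = 9/2. Minimum is 9/2 at row 4 (w4 leaves); pivot element 4.
Divide row 4 by 4; eliminate column a from the other rows.
Z-row update in column w4: 0 − (-6)·(1/4) = 3/2.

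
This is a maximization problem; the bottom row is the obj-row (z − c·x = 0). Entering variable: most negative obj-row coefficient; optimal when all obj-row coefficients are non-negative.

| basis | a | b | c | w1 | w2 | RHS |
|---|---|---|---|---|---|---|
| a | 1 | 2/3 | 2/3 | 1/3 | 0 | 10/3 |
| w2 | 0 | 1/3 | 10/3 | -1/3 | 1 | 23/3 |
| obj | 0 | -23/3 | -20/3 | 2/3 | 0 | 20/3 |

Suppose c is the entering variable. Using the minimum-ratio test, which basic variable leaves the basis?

w2

Column c entries and ratios — a: (10/3)/(2/3) = 5; w2: (23/3)/(10/3) = 23/10.
Smallest ratio is 23/10 in the row of w2, so w2 leaves.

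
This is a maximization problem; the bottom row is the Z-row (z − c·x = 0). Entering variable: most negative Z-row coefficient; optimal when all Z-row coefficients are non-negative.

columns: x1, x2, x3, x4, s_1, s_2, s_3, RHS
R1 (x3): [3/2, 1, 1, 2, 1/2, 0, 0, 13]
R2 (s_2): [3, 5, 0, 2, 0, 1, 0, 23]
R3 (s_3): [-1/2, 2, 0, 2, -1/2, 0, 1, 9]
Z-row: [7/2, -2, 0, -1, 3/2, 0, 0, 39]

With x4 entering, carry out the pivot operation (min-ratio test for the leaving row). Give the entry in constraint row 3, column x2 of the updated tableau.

Ratio test on column x4 — row 1: 13/2 = 13/2; row 2: 23/2 = 23/2; row 3: 9/2 = 9/2. Minimum is 9/2 at row 3 (s_3 leaves); pivot element 2.
Divide row 3 by 2; eliminate column x4 from the other rows.
In the new row 3, the x2 entry is the old entry divided by the pivot: 2/2 = 1.

1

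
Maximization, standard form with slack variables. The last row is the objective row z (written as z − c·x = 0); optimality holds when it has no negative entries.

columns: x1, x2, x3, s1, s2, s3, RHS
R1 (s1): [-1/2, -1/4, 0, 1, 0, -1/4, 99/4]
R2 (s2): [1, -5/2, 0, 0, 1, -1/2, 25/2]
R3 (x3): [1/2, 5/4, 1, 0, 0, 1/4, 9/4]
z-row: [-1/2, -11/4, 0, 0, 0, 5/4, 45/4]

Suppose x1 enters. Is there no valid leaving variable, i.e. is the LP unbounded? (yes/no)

Column x1 has positive entries in row(s) 2, 3, so the ratio test bounds it — not unbounded.

no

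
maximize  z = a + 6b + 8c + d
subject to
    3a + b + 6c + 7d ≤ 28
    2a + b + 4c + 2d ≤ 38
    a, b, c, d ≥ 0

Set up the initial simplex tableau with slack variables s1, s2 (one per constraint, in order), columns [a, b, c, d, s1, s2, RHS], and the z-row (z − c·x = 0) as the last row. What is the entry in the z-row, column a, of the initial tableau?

-1

The z-row carries the negated objective coefficients: the a entry is -1.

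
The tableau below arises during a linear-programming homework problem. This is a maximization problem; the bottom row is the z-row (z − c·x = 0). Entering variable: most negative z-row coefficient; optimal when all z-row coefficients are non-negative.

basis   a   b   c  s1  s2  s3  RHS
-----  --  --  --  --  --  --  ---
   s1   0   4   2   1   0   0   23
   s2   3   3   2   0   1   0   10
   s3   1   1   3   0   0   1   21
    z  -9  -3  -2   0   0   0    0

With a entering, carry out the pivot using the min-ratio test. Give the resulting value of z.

Ratio test on column a — row 1: entry 0 ≤ 0; row 2: 10/3 = 10/3; row 3: 21/1 = 21. Minimum is 10/3 at row 2 (s2 leaves); pivot element 3.
Pivot on row 2; the z-row RHS becomes 0 − (-9)·(10/3) = 30.

30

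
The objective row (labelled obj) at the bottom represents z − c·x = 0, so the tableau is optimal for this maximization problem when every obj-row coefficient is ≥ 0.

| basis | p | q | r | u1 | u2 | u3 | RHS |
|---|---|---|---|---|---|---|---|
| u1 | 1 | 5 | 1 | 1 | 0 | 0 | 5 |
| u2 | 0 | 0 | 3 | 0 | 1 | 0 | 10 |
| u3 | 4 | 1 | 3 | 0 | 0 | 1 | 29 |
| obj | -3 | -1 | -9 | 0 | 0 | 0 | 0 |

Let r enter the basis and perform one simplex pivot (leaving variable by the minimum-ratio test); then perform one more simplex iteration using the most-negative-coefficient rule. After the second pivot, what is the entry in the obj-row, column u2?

Ratio test on column r — row 1: 5/1 = 5; row 2: 10/3 = 10/3; row 3: 29/3 = 29/3. Minimum is 10/3 at row 2 (u2 leaves); pivot element 3.
Divide row 2 by 3; eliminate column r from the other rows.
Second iteration: most negative obj-row entry is -3 in column p, so p enters.
Ratio test on column p — row 1: (5/3)/1 = 5/3; row 2: entry 0 ≤ 0; row 3: 19/4 = 19/4. Minimum is 5/3 at row 1 (u1 leaves); pivot element 1.
Divide row 1 by 1; eliminate column p from the other rows.
After both pivots, the entry at the obj-row, column u2 is 2.

2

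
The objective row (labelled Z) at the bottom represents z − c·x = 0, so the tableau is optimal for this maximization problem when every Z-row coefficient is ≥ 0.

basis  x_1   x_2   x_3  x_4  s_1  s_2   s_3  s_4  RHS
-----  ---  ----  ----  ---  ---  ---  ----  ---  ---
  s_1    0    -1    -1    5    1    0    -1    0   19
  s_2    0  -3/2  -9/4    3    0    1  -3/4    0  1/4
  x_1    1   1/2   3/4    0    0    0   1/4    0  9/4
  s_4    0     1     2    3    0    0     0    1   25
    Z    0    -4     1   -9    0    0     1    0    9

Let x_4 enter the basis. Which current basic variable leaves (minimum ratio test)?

s_2

Column x_4 entries and ratios — s_1: 19/5 = 19/5; s_2: (1/4)/3 = 1/12; x_1: 0 ≤ 0, skip; s_4: 25/3 = 25/3.
Smallest ratio is 1/12 in the row of s_2, so s_2 leaves.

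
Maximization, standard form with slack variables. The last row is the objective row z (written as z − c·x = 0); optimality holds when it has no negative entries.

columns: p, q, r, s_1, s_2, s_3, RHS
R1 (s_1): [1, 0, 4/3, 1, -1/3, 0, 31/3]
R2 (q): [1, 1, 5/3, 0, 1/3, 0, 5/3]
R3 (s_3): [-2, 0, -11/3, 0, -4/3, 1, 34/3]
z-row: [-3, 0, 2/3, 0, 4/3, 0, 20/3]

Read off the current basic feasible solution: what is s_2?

s_2 is not in the basis, so in the current basic feasible solution s_2 = 0.

0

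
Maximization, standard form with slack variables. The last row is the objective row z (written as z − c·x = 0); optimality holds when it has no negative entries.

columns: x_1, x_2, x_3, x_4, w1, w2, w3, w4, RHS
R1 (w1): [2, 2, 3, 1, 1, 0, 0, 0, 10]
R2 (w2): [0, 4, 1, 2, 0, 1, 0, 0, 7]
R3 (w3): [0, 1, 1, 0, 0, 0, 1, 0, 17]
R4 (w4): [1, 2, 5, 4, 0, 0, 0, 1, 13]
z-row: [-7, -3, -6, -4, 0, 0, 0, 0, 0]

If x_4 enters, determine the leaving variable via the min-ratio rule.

Column x_4 entries and ratios — w1: 10/1 = 10; w2: 7/2 = 7/2; w3: 0 ≤ 0, skip; w4: 13/4 = 13/4.
Smallest ratio is 13/4 in the row of w4, so w4 leaves.

w4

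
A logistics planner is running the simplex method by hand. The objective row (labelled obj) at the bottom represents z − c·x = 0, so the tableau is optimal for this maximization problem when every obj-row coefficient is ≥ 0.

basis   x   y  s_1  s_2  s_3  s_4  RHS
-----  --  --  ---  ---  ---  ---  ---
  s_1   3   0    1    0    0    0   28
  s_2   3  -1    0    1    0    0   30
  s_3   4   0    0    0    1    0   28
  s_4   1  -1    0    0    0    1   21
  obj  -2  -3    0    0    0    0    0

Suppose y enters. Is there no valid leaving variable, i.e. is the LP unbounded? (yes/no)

Every constraint-row entry in column y is ≤ 0, so increasing y is unbounded.

yes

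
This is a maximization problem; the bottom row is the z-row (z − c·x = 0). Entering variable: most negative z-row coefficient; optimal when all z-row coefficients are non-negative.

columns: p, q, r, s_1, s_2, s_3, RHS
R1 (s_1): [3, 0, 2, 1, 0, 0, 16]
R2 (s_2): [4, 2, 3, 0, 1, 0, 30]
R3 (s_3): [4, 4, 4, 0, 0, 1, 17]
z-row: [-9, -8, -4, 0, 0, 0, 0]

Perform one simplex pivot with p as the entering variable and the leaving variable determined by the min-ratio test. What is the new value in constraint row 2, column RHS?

13

Ratio test on column p — row 1: 16/3 = 16/3; row 2: 30/4 = 15/2; row 3: 17/4 = 17/4. Minimum is 17/4 at row 3 (s_3 leaves); pivot element 4.
Divide row 3 by 4; eliminate column p from the other rows.
Row 2 update in column RHS: 30 − 4·(17/4) = 13.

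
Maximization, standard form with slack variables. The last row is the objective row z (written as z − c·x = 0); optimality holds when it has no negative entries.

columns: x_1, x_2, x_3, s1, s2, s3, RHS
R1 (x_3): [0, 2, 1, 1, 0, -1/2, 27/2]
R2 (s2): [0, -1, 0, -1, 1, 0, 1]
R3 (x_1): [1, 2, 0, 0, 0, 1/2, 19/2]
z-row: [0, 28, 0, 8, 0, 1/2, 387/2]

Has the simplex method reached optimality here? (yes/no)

yes

Every z-row coefficient is ≥ 0, so the tableau is optimal.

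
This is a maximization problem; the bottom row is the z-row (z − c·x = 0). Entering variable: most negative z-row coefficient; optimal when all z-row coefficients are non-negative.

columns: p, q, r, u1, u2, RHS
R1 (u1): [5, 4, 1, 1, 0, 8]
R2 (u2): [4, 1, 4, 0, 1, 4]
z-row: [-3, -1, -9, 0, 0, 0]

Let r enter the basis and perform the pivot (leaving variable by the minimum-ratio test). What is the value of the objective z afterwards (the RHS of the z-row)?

9

Ratio test on column r — row 1: 8/1 = 8; row 2: 4/4 = 1. Minimum is 1 at row 2 (u2 leaves); pivot element 4.
Pivot on row 2; the z-row RHS becomes 0 − (-9)·1 = 9.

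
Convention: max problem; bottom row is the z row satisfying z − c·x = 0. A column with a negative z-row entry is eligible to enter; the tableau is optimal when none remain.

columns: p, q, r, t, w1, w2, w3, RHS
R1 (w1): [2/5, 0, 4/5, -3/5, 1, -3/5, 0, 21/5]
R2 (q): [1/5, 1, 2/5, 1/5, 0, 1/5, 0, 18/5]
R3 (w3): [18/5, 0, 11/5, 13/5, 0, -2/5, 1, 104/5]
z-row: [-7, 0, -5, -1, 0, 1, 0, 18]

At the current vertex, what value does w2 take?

w2 is not in the basis, so in the current basic feasible solution w2 = 0.

0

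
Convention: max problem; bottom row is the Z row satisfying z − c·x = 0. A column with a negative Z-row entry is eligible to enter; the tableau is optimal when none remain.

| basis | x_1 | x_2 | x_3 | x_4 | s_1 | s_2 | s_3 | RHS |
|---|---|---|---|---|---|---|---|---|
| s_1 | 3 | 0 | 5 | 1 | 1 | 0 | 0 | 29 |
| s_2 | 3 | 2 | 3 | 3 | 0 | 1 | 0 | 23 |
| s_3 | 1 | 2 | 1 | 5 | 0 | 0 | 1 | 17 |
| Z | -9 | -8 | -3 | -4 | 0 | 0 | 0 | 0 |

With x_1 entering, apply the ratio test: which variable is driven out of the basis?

s_2

Column x_1 entries and ratios — s_1: 29/3 = 29/3; s_2: 23/3 = 23/3; s_3: 17/1 = 17.
Smallest ratio is 23/3 in the row of s_2, so s_2 leaves.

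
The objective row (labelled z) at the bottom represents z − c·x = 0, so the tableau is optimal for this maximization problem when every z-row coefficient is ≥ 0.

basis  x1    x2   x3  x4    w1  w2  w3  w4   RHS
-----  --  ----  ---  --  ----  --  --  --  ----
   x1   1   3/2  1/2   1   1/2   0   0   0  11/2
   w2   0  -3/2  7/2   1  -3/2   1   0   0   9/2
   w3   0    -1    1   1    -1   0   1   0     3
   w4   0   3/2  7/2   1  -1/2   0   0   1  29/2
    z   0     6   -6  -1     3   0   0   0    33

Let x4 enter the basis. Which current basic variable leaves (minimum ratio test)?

Column x4 entries and ratios — x1: (11/2)/1 = 11/2; w2: (9/2)/1 = 9/2; w3: 3/1 = 3; w4: (29/2)/1 = 29/2.
Smallest ratio is 3 in the row of w3, so w3 leaves.

w3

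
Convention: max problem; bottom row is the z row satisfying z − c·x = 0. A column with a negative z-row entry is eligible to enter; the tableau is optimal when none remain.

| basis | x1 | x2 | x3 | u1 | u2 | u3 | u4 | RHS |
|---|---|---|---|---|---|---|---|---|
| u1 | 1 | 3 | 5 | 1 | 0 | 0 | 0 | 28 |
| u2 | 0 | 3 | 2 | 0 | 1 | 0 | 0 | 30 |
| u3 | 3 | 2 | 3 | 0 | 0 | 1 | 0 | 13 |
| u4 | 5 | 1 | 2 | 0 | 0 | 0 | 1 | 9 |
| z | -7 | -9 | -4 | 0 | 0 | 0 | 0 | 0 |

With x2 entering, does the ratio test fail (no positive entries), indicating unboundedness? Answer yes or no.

no

Column x2 has positive entries in row(s) 1, 2, 3, 4, so the ratio test bounds it — not unbounded.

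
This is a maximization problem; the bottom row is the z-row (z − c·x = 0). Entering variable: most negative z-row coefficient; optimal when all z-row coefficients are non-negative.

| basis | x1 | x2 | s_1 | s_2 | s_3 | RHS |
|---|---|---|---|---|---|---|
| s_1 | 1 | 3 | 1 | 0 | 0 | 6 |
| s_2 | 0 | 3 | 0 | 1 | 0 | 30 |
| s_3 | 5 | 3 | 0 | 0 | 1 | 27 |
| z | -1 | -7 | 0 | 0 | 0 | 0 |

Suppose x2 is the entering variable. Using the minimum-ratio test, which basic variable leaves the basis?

s_1

Column x2 entries and ratios — s_1: 6/3 = 2; s_2: 30/3 = 10; s_3: 27/3 = 9.
Smallest ratio is 2 in the row of s_1, so s_1 leaves.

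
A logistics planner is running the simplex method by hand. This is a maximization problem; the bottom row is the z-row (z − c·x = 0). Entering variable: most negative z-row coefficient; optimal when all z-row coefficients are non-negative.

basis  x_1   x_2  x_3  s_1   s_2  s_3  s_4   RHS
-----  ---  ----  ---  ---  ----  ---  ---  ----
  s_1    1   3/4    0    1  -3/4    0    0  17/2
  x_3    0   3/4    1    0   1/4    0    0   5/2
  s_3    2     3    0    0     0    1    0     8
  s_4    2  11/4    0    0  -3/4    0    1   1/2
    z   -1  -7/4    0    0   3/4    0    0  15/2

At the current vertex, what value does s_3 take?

s_3 is basic (row 3); its value is the RHS of that row, 8.

8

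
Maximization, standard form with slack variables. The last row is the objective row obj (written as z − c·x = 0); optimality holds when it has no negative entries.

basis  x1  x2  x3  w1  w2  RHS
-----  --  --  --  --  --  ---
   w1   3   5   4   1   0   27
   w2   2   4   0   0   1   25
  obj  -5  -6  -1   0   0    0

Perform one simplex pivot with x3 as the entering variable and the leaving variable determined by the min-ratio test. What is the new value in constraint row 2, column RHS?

Ratio test on column x3 — row 1: 27/4 = 27/4; row 2: entry 0 ≤ 0. Minimum is 27/4 at row 1 (w1 leaves); pivot element 4.
Divide row 1 by 4; eliminate column x3 from the other rows.
Row 2 update in column RHS: 25 − 0·(27/4) = 25.

25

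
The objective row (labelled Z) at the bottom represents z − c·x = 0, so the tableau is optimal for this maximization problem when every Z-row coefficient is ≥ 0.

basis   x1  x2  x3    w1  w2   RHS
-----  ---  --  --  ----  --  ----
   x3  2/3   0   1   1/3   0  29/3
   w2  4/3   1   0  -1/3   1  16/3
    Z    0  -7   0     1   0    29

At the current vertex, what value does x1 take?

0

x1 is not in the basis, so in the current basic feasible solution x1 = 0.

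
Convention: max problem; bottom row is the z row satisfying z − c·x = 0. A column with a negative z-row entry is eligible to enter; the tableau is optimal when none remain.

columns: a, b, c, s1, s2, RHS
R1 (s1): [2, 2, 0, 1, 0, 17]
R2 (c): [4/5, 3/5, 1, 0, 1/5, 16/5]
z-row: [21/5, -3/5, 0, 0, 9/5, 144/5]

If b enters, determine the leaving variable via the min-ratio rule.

Column b entries and ratios — s1: 17/2 = 17/2; c: (16/5)/(3/5) = 16/3.
Smallest ratio is 16/3 in the row of c, so c leaves.

c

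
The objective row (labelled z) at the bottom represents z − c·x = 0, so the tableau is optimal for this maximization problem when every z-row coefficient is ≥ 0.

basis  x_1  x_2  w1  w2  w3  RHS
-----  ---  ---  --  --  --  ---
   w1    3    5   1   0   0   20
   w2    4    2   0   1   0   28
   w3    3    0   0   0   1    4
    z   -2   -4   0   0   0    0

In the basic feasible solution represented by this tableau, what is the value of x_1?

0

x_1 is not in the basis, so in the current basic feasible solution x_1 = 0.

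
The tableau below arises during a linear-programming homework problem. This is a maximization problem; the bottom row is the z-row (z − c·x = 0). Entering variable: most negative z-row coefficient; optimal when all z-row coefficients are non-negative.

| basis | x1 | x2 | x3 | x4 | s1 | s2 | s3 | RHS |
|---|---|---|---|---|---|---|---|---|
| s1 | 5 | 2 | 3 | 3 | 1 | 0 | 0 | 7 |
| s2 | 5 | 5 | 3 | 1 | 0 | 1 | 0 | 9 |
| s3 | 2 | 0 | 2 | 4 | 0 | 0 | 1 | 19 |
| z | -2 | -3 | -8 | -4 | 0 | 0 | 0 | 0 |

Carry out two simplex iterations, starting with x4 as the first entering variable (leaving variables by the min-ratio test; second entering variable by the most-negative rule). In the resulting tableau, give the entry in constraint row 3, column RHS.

Ratio test on column x4 — row 1: 7/3 = 7/3; row 2: 9/1 = 9; row 3: 19/4 = 19/4. Minimum is 7/3 at row 1 (s1 leaves); pivot element 3.
Divide row 1 by 3; eliminate column x4 from the other rows.
Second iteration: most negative z-row entry is -4 in column x3, so x3 enters.
Ratio test on column x3 — row 1: (7/3)/1 = 7/3; row 2: (20/3)/2 = 10/3; row 3: entry -2 ≤ 0. Minimum is 7/3 at row 1 (x4 leaves); pivot element 1.
Divide row 1 by 1; eliminate column x3 from the other rows.
After both pivots, the entry at constraint row 3, column RHS is 43/3.

43/3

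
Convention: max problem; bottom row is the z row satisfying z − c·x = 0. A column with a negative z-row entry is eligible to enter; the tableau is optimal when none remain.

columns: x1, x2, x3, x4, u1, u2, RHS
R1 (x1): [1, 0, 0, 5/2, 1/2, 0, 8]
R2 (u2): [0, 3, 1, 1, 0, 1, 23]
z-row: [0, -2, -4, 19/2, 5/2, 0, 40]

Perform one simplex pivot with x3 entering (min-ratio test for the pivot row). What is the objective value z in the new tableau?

Ratio test on column x3 — row 1: entry 0 ≤ 0; row 2: 23/1 = 23. Minimum is 23 at row 2 (u2 leaves); pivot element 1.
Pivot on row 2; the z-row RHS becomes 40 − (-4)·23 = 132.

132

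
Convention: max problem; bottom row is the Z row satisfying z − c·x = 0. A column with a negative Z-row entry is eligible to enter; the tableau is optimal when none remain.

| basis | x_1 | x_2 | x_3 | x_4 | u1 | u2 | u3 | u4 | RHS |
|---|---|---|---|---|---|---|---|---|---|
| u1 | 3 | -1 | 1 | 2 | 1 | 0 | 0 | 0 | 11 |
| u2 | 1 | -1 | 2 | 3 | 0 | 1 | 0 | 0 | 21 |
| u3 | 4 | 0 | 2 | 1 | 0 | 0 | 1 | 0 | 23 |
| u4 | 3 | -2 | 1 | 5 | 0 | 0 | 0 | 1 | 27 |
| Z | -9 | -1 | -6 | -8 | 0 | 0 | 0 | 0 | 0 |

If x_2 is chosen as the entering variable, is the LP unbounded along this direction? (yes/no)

Every constraint-row entry in column x_2 is ≤ 0, so increasing x_2 is unbounded.

yes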